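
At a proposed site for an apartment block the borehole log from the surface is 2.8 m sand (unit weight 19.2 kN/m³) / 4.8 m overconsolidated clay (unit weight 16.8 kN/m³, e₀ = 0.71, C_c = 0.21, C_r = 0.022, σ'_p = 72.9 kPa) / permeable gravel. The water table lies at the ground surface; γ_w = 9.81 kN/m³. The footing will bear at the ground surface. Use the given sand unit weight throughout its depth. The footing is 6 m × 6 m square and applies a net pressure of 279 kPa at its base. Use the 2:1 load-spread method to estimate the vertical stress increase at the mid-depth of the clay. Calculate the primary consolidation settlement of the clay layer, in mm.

S_c ≈ 148 mm

Mid-depth of clay below the ground surface: z = 2.8 + 4.8/2 = 5.2 m.
Total vertical stress at mid-clay: σ_v = 19.2×2.8 + 16.8×2.4 = 94.08 kPa.
Pore pressure: u = 9.81×(5.2 − 0) = 51.012 kPa.
Initial effective stress: σ'_0 = σ_v − u = 94.08 − 51.012 = 43.068 kPa.
Stress increase at mid-clay by the 2:1 spreading method:
Δσ = qBL/((B+z)(L+z)) = 279×6×6/((6+5.2)(6+5.2)) = 80.07 kPa
Final effective stress: σ'_f = 43.068 + 80.07 = 123.14 kPa.
σ'_f = 123.14 > σ'_p = 72.9 kPa, so the stress path crosses the preconsolidation pressure — recompression up to σ'_p, then virgin compression beyond:
S_c = H/(1+e₀)·[C_r·log₁₀(σ'_p/σ'_0) + C_c·log₁₀(σ'_f/σ'_p)]
    = 4.8/1.71 × [0.022×log₁₀(72.9/43.068) + 0.21×log₁₀(123.14/72.9)]
    = 2.807 × [0.0050286 + 0.047811] = 0.1483 m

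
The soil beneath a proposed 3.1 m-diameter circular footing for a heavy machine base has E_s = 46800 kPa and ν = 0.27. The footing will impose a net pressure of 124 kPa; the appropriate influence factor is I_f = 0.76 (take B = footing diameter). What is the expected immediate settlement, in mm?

S_e ≈ 5.79 mm

Immediate (elastic) settlement: S_e = q·B·(1−ν²)/E_s · I_f.
S_e = 124 × 3.1 × (1 − 0.27²) / 46800 × 0.76
    = 124 × 3.1 × 0.9271 / 46800 × 0.76
    = 0.005787 m = 5.787 mm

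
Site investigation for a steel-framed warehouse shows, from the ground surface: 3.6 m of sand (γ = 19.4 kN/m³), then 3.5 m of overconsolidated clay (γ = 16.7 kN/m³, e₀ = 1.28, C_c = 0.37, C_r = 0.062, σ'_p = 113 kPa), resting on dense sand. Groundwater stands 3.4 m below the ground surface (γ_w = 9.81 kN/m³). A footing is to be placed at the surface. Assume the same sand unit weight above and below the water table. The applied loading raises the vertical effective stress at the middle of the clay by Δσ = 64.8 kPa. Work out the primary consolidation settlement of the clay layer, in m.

Mid-depth of clay below the ground surface: z = 3.6 + 3.5/2 = 5.35 m.
Total vertical stress at mid-clay: σ_v = 19.4×3.6 + 16.7×1.75 = 99.065 kPa.
Pore pressure: u = 9.81×(5.35 − 3.4) = 19.13 kPa.
Initial effective stress: σ'_0 = σ_v − u = 99.065 − 19.13 = 79.935 kPa.
Final effective stress: σ'_f = 79.935 + 64.8 = 144.74 kPa.
σ'_f = 144.74 > σ'_p = 113 kPa, so the stress path crosses the preconsolidation pressure — recompression up to σ'_p, then virgin compression beyond:
S_c = H/(1+e₀)·[C_r·log₁₀(σ'_p/σ'_0) + C_c·log₁₀(σ'_f/σ'_p)]
    = 3.5/2.28 × [0.062×log₁₀(113/79.935) + 0.37×log₁₀(144.74/113)]
    = 1.5351 × [0.0093212 + 0.039779] = 0.07537 m

S_c ≈ 0.0754 m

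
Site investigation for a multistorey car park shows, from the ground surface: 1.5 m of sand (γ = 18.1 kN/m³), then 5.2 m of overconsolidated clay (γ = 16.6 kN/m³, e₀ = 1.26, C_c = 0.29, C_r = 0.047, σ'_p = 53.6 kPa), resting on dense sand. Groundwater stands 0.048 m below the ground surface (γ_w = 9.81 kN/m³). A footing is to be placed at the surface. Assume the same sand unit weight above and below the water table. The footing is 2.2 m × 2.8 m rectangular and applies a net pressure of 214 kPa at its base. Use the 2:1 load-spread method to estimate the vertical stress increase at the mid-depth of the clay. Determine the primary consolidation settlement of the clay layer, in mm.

Mid-depth of clay below the ground surface: z = 1.5 + 5.2/2 = 4.1 m.
Total vertical stress at mid-clay: σ_v = 18.1×1.5 + 16.6×2.6 = 70.31 kPa.
Pore pressure: u = 9.81×(4.1 − 0.048) = 39.75 kPa.
Initial effective stress: σ'_0 = σ_v − u = 70.31 − 39.75 = 30.56 kPa.
Stress increase at mid-clay by the 2:1 spreading method:
Δσ = qBL/((B+z)(L+z)) = 214×2.2×2.8/((2.2+4.1)(2.8+4.1)) = 30.325 kPa
Final effective stress: σ'_f = 30.56 + 30.325 = 60.885 kPa.
σ'_f = 60.885 > σ'_p = 53.6 kPa, so the stress path crosses the preconsolidation pressure — recompression up to σ'_p, then virgin compression beyond:
S_c = H/(1+e₀)·[C_r·log₁₀(σ'_p/σ'_0) + C_c·log₁₀(σ'_f/σ'_p)]
    = 5.2/2.26 × [0.047×log₁₀(53.6/30.56) + 0.29×log₁₀(60.885/53.6)]
    = 2.3009 × [0.011469 + 0.01605] = 0.06332 m

S_c ≈ 63.3 mm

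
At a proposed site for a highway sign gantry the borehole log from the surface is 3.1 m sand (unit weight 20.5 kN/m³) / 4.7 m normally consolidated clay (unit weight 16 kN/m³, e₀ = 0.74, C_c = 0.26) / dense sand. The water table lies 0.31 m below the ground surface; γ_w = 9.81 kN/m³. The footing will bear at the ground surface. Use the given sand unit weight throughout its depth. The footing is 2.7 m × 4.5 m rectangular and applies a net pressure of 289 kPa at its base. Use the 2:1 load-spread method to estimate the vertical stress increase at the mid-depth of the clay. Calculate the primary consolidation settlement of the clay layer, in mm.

S_c ≈ 188 mm

Mid-depth of clay below the ground surface: z = 3.1 + 4.7/2 = 5.45 m.
Total vertical stress at mid-clay: σ_v = 20.5×3.1 + 16×2.35 = 101.15 kPa.
Pore pressure: u = 9.81×(5.45 − 0.31) = 50.423 kPa.
Initial effective stress: σ'_0 = σ_v − u = 101.15 − 50.423 = 50.727 kPa.
Stress increase at mid-clay by the 2:1 spreading method:
Δσ = qBL/((B+z)(L+z)) = 289×2.7×4.5/((2.7+5.45)(4.5+5.45)) = 43.301 kPa
Final effective stress: σ'_f = σ'_0 + Δσ = 50.727 + 43.301 = 94.028 kPa.
Normally consolidated clay, so the full stress increment lies on the virgin compression line:
S_c = C_c·H/(1+e₀)·log₁₀(σ'_f/σ'_0) = 0.26×4.7/(1+0.74)×log₁₀(94.028/50.727)
    = 0.7023 × 0.26802 = 0.1882 m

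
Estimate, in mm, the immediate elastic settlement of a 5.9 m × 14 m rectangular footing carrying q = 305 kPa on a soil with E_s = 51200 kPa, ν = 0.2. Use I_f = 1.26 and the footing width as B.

S_e ≈ 42.5 mm

Immediate (elastic) settlement: S_e = q·B·(1−ν²)/E_s · I_f.
S_e = 305 × 5.9 × (1 − 0.2²) / 51200 × 1.26
    = 305 × 5.9 × 0.96 / 51200 × 1.26
    = 0.04251 m = 42.51 mm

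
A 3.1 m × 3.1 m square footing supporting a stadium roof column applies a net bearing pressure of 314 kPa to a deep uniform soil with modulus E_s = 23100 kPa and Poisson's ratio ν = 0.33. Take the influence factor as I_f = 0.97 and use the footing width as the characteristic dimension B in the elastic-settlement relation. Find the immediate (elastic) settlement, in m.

S_e ≈ 0.0364 m

Immediate (elastic) settlement: S_e = q·B·(1−ν²)/E_s · I_f.
S_e = 314 × 3.1 × (1 − 0.33²) / 23100 × 0.97
    = 314 × 3.1 × 0.8911 / 23100 × 0.97
    = 0.03642 m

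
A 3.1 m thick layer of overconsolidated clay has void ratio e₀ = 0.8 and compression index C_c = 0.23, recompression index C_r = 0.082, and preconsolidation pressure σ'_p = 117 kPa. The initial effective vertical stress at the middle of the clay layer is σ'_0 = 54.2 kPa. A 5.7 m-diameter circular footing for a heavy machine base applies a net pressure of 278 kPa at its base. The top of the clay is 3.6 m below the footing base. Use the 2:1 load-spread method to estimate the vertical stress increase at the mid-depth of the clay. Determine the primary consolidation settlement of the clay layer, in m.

Mid-depth of clay below the footing base: z = 3.6 + 3.1/2 = 5.15 m.
Stress increase at mid-clay by the 2:1 spreading method:
Δσ ≈ qD²/(D+z)² = 278×5.7²/(5.7+5.15)² = 76.725 kPa
Final effective stress: σ'_f = 54.2 + 76.725 = 130.93 kPa.
σ'_f = 130.93 > σ'_p = 117 kPa, so the stress path crosses the preconsolidation pressure — recompression up to σ'_p, then virgin compression beyond:
S_c = H/(1+e₀)·[C_r·log₁₀(σ'_p/σ'_0) + C_c·log₁₀(σ'_f/σ'_p)]
    = 3.1/1.8 × [0.082×log₁₀(117/54.2) + 0.23×log₁₀(130.93/117)]
    = 1.7222 × [0.027403 + 0.011236] = 0.06654 m

S_c ≈ 0.0665 m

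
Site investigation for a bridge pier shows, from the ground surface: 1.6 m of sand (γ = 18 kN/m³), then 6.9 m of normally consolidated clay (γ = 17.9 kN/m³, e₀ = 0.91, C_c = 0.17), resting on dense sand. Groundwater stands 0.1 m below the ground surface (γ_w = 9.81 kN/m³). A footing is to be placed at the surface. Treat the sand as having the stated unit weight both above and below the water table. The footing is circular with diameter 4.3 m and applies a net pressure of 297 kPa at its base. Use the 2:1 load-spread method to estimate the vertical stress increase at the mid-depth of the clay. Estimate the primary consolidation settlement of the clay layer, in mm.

S_c ≈ 244 mm

Mid-depth of clay below the ground surface: z = 1.6 + 6.9/2 = 5.05 m.
Total vertical stress at mid-clay: σ_v = 18×1.6 + 17.9×3.45 = 90.555 kPa.
Pore pressure: u = 9.81×(5.05 − 0.1) = 48.56 kPa.
Initial effective stress: σ'_0 = σ_v − u = 90.555 − 48.56 = 41.995 kPa.
Stress increase at mid-clay by the 2:1 spreading method:
Δσ ≈ qD²/(D+z)² = 297×4.3²/(4.3+5.05)² = 62.816 kPa
Final effective stress: σ'_f = σ'_0 + Δσ = 41.995 + 62.816 = 104.81 kPa.
Normally consolidated clay, so the full stress increment lies on the virgin compression line:
S_c = C_c·H/(1+e₀)·log₁₀(σ'_f/σ'_0) = 0.17×6.9/(1+0.91)×log₁₀(104.81/41.995)
    = 0.61414 × 0.39721 = 0.2439 m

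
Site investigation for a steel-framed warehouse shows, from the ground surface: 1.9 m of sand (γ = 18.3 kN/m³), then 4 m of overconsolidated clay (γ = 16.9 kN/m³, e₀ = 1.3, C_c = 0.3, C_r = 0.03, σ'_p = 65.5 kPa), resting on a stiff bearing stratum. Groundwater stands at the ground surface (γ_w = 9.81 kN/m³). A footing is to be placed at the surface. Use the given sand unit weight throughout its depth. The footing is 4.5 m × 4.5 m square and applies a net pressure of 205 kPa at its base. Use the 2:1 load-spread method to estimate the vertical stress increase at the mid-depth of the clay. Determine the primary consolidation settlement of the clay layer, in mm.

Mid-depth of clay below the ground surface: z = 1.9 + 4/2 = 3.9 m.
Total vertical stress at mid-clay: σ_v = 18.3×1.9 + 16.9×2 = 68.57 kPa.
Pore pressure: u = 9.81×(3.9 − 0) = 38.259 kPa.
Initial effective stress: σ'_0 = σ_v − u = 68.57 − 38.259 = 30.311 kPa.
Stress increase at mid-clay by the 2:1 spreading method:
Δσ = qBL/((B+z)(L+z)) = 205×4.5×4.5/((4.5+3.9)(4.5+3.9)) = 58.833 kPa
Final effective stress: σ'_f = 30.311 + 58.833 = 89.144 kPa.
σ'_f = 89.144 > σ'_p = 65.5 kPa, so the stress path crosses the preconsolidation pressure — recompression up to σ'_p, then virgin compression beyond:
S_c = H/(1+e₀)·[C_r·log₁₀(σ'_p/σ'_0) + C_c·log₁₀(σ'_f/σ'_p)]
    = 4/2.3 × [0.03×log₁₀(65.5/30.311) + 0.3×log₁₀(89.144/65.5)]
    = 1.7391 × [0.010039 + 0.040155] = 0.08729 m

S_c ≈ 87.3 mm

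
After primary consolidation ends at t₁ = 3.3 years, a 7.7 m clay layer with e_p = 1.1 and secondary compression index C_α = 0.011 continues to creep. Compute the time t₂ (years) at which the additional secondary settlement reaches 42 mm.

S_s = C_α·H/(1+e_p)·log₁₀(t₂/t₁) ⇒ log₁₀(t₂/t₁) = S_s·(1+e_p)/(C_α·H).
log₁₀(t₂/t₁) = 0.042 × (1+1.1) / (0.011×7.7) = 1.041
t₂ = t₁ × 10^1.041 = 3.3 × 11 = 36.29 years

t₂ ≈ 36.3 years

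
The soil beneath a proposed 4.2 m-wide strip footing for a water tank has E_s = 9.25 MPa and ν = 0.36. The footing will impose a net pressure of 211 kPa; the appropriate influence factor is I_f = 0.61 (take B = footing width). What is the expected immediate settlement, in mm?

S_e ≈ 50.9 mm

Immediate (elastic) settlement: S_e = q·B·(1−ν²)/E_s · I_f.
E_s = 9.25 MPa = 9250 kPa.
S_e = 211 × 4.2 × (1 − 0.36²) / 9250 × 0.61
    = 211 × 4.2 × 0.8704 / 9250 × 0.61
    = 0.05087 m = 50.87 mm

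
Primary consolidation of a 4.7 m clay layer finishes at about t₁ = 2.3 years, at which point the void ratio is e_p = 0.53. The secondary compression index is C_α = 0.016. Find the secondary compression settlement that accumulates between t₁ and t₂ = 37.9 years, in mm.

Secondary compression: S_s = C_α·H/(1+e_p)·log₁₀(t₂/t₁)
S_s = 0.016×4.7/(1+0.53)×log₁₀(37.9/2.3)
    = 0.04915 × 1.217 = 0.05981 m

S_s ≈ 59.8 mm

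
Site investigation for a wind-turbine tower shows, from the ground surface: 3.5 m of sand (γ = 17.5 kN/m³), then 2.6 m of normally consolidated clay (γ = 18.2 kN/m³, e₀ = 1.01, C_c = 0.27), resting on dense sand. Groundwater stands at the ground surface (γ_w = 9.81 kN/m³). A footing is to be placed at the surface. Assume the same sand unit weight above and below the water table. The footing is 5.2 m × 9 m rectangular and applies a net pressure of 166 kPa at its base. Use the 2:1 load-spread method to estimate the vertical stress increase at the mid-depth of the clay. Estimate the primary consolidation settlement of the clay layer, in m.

S_c ≈ 0.138 m

Mid-depth of clay below the ground surface: z = 3.5 + 2.6/2 = 4.8 m.
Total vertical stress at mid-clay: σ_v = 17.5×3.5 + 18.2×1.3 = 84.91 kPa.
Pore pressure: u = 9.81×(4.8 − 0) = 47.088 kPa.
Initial effective stress: σ'_0 = σ_v − u = 84.91 − 47.088 = 37.822 kPa.
Stress increase at mid-clay by the 2:1 spreading method:
Δσ = qBL/((B+z)(L+z)) = 166×5.2×9/((5.2+4.8)(9+4.8)) = 56.296 kPa
Final effective stress: σ'_f = σ'_0 + Δσ = 37.822 + 56.296 = 94.118 kPa.
Normally consolidated clay, so the full stress increment lies on the virgin compression line:
S_c = C_c·H/(1+e₀)·log₁₀(σ'_f/σ'_0) = 0.27×2.6/(1+1.01)×log₁₀(94.118/37.822)
    = 0.34925 × 0.39593 = 0.1383 m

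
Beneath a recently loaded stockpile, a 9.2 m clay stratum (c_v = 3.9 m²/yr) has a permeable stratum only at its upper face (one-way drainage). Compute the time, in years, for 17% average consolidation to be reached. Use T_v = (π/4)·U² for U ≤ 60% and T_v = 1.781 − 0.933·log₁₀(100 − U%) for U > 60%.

Drainage path length: H_d = H = 9.2 m (single drainage).
U ≤ 60%: T_v = (π/4)·U² = (π/4)×0.17² = 0.022698.
t = T_v·H_d²/c_v = 0.022698×9.2²/3.9 = 0.4926 years.

t ≈ 0.493 years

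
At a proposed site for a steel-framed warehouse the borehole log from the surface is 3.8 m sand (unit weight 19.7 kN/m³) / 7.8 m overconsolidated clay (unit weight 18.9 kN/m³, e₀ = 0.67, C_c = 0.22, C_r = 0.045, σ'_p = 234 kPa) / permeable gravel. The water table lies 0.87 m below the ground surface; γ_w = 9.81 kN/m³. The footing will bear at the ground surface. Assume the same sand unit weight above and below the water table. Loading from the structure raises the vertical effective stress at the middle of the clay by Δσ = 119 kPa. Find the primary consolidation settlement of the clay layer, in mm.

S_c ≈ 82.1 mm

Mid-depth of clay below the ground surface: z = 3.8 + 7.8/2 = 7.7 m.
Total vertical stress at mid-clay: σ_v = 19.7×3.8 + 18.9×3.9 = 148.57 kPa.
Pore pressure: u = 9.81×(7.7 − 0.87) = 67.002 kPa.
Initial effective stress: σ'_0 = σ_v − u = 148.57 − 67.002 = 81.568 kPa.
Final effective stress: σ'_f = 81.568 + 119 = 200.57 kPa.
σ'_f = 200.57 ≤ σ'_p = 234 kPa, so the clay remains overconsolidated and only the recompression index applies:
S_c = C_r·H/(1+e₀)·log₁₀(σ'_f/σ'_0) = 0.045×7.8/1.67×log₁₀(200.57/81.568)
    = 0.21018 × 0.39075 = 0.08213 m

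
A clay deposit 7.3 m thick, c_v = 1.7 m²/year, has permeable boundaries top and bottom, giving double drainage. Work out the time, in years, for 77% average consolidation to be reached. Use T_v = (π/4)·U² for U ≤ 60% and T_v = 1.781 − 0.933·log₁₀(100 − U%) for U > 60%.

t ≈ 4 years

Drainage path length: H_d = H/2 = 3.65 m (double drainage).
U > 60%: T_v = 1.781 − 0.933·log₁₀(100 − 77) = 0.51051.
t = T_v·H_d²/c_v = 0.51051×3.65²/1.7 = 4.001 years.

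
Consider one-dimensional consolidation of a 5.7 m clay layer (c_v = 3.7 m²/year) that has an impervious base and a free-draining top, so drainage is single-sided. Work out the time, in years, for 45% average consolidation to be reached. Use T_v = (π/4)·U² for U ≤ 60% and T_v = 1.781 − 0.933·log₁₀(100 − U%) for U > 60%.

t ≈ 1.4 years

Drainage path length: H_d = H = 5.7 m (single drainage).
U ≤ 60%: T_v = (π/4)·U² = (π/4)×0.45² = 0.15904.
t = T_v·H_d²/c_v = 0.15904×5.7²/3.7 = 1.397 years.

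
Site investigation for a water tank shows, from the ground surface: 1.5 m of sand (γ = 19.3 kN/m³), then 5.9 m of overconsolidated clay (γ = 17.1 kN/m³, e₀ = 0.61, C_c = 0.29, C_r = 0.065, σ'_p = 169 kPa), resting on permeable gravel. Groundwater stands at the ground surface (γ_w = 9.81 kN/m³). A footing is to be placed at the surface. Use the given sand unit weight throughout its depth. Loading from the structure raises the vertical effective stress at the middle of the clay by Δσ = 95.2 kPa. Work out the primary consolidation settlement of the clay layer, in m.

S_c ≈ 0.134 m

Mid-depth of clay below the ground surface: z = 1.5 + 5.9/2 = 4.45 m.
Total vertical stress at mid-clay: σ_v = 19.3×1.5 + 17.1×2.95 = 79.395 kPa.
Pore pressure: u = 9.81×(4.45 − 0) = 43.655 kPa.
Initial effective stress: σ'_0 = σ_v − u = 79.395 − 43.655 = 35.74 kPa.
Final effective stress: σ'_f = 35.74 + 95.2 = 130.94 kPa.
σ'_f = 130.94 ≤ σ'_p = 169 kPa, so the clay remains overconsolidated and only the recompression index applies:
S_c = C_r·H/(1+e₀)·log₁₀(σ'_f/σ'_0) = 0.065×5.9/1.61×log₁₀(130.94/35.74)
    = 0.2382 × 0.56392 = 0.1343 m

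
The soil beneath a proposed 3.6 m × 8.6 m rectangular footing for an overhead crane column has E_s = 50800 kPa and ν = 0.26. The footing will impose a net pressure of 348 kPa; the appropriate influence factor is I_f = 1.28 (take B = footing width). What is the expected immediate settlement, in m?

Immediate (elastic) settlement: S_e = q·B·(1−ν²)/E_s · I_f.
S_e = 348 × 3.6 × (1 − 0.26²) / 50800 × 1.28
    = 348 × 3.6 × 0.9324 / 50800 × 1.28
    = 0.02943 m

S_e ≈ 0.0294 m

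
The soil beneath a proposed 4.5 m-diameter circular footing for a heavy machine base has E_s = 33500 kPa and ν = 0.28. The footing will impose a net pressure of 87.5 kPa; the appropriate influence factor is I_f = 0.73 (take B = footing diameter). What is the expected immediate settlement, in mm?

S_e ≈ 7.91 mm

Immediate (elastic) settlement: S_e = q·B·(1−ν²)/E_s · I_f.
S_e = 87.5 × 4.5 × (1 − 0.28²) / 33500 × 0.73
    = 87.5 × 4.5 × 0.9216 / 33500 × 0.73
    = 0.007908 m = 7.908 mm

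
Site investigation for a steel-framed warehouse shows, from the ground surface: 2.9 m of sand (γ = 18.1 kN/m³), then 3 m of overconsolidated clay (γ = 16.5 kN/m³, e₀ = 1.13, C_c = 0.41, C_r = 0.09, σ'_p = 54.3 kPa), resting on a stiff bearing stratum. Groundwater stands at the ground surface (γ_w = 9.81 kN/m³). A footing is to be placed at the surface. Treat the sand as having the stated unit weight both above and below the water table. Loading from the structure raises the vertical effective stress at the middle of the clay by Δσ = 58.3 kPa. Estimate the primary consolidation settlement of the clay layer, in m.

S_c ≈ 0.159 m

Mid-depth of clay below the ground surface: z = 2.9 + 3/2 = 4.4 m.
Total vertical stress at mid-clay: σ_v = 18.1×2.9 + 16.5×1.5 = 77.24 kPa.
Pore pressure: u = 9.81×(4.4 − 0) = 43.164 kPa.
Initial effective stress: σ'_0 = σ_v − u = 77.24 − 43.164 = 34.076 kPa.
Final effective stress: σ'_f = 34.076 + 58.3 = 92.376 kPa.
σ'_f = 92.376 > σ'_p = 54.3 kPa, so the stress path crosses the preconsolidation pressure — recompression up to σ'_p, then virgin compression beyond:
S_c = H/(1+e₀)·[C_r·log₁₀(σ'_p/σ'_0) + C_c·log₁₀(σ'_f/σ'_p)]
    = 3/2.13 × [0.09×log₁₀(54.3/34.076) + 0.41×log₁₀(92.376/54.3)]
    = 1.4085 × [0.018212 + 0.094611] = 0.1589 m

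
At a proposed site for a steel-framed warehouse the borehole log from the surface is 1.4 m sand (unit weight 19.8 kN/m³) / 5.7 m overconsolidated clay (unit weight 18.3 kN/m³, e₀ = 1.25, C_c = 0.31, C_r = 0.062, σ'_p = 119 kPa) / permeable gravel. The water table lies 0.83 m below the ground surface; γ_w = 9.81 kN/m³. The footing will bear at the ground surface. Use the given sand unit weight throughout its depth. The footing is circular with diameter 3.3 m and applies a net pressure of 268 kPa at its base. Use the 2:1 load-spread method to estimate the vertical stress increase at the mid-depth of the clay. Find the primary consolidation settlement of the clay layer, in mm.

Mid-depth of clay below the ground surface: z = 1.4 + 5.7/2 = 4.25 m.
Total vertical stress at mid-clay: σ_v = 19.8×1.4 + 18.3×2.85 = 79.875 kPa.
Pore pressure: u = 9.81×(4.25 − 0.83) = 33.55 kPa.
Initial effective stress: σ'_0 = σ_v − u = 79.875 − 33.55 = 46.325 kPa.
Stress increase at mid-clay by the 2:1 spreading method:
Δσ ≈ qD²/(D+z)² = 268×3.3²/(3.3+4.25)² = 51.2 kPa
Final effective stress: σ'_f = 46.325 + 51.2 = 97.525 kPa.
σ'_f = 97.525 ≤ σ'_p = 119 kPa, so the clay remains overconsolidated and only the recompression index applies:
S_c = C_r·H/(1+e₀)·log₁₀(σ'_f/σ'_0) = 0.062×5.7/2.25×log₁₀(97.525/46.325)
    = 0.15706 × 0.3233 = 0.05078 m

S_c ≈ 50.8 mm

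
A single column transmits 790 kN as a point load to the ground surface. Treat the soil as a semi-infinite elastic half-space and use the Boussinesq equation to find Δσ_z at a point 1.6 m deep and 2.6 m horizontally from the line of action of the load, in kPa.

Boussinesq vertical stress below a point load on an elastic half-space:
Δσ_z = 3P/(2πz²) · [1 + (r/z)²]^(−5/2)
r/z = 2.6/1.6 = 1.625; [1+(r/z)²]^(−5/2) = 0.039542.
Δσ_z = 3×790/(2π×1.6²) × 0.039542 = 147.34 × 0.039542 = 5.826 kPa

Δσ_z ≈ 5.83 kPa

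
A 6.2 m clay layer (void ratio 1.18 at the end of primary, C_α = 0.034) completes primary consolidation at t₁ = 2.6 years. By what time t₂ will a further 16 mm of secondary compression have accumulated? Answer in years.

t₂ ≈ 3.81 years

S_s = C_α·H/(1+e_p)·log₁₀(t₂/t₁) ⇒ log₁₀(t₂/t₁) = S_s·(1+e_p)/(C_α·H).
log₁₀(t₂/t₁) = 0.016 × (1+1.18) / (0.034×6.2) = 0.1655
t₂ = t₁ × 10^0.1655 = 2.6 × 1.464 = 3.806 years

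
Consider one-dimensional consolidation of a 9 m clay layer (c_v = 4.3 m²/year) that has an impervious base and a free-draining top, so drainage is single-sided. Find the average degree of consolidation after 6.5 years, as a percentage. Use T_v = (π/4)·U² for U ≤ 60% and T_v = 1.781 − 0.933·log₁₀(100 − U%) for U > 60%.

Drainage path length: H_d = H = 9 m (single drainage).
T_v = c_v·t/H_d² = 4.3×6.5/9² = 0.34506.
T_v = 0.34506 corresponds to the U > 60% branch:
U = 1 − 10^((1.781 − T_v)/0.933)/100 = 0.654

U ≈ 65.4 %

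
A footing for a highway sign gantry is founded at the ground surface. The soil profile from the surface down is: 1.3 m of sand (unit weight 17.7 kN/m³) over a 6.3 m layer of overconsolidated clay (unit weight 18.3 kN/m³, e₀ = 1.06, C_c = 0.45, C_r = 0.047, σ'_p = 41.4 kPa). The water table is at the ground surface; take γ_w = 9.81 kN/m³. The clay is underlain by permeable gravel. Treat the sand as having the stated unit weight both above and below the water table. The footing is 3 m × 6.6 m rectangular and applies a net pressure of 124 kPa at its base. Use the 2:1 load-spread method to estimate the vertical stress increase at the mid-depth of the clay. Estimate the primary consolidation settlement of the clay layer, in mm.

Mid-depth of clay below the ground surface: z = 1.3 + 6.3/2 = 4.45 m.
Total vertical stress at mid-clay: σ_v = 17.7×1.3 + 18.3×3.15 = 80.655 kPa.
Pore pressure: u = 9.81×(4.45 − 0) = 43.655 kPa.
Initial effective stress: σ'_0 = σ_v − u = 80.655 − 43.655 = 37 kPa.
Stress increase at mid-clay by the 2:1 spreading method:
Δσ = qBL/((B+z)(L+z)) = 124×3×6.6/((3+4.45)(6.6+4.45)) = 29.824 kPa
Final effective stress: σ'_f = 37 + 29.824 = 66.824 kPa.
σ'_f = 66.824 > σ'_p = 41.4 kPa, so the stress path crosses the preconsolidation pressure — recompression up to σ'_p, then virgin compression beyond:
S_c = H/(1+e₀)·[C_r·log₁₀(σ'_p/σ'_0) + C_c·log₁₀(σ'_f/σ'_p)]
    = 6.3/2.06 × [0.047×log₁₀(41.4/37) + 0.45×log₁₀(66.824/41.4)]
    = 3.0583 × [0.0022935 + 0.093569] = 0.2932 m

S_c ≈ 293 mm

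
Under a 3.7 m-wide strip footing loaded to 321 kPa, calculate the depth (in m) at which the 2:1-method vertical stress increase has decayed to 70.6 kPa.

2:1 spreading — at depth z the loaded area has grown by z in each plan dimension:
qB/(B+z) = Δσ_z ⇒ z = qB/Δσ_z − B = 321×3.7/70.6 − 3.7 = 13.12 m

z ≈ 13.1 m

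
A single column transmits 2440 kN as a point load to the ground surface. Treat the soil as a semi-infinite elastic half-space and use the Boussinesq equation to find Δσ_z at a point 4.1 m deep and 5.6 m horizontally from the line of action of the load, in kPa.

Boussinesq vertical stress below a point load on an elastic half-space:
Δσ_z = 3P/(2πz²) · [1 + (r/z)²]^(−5/2)
r/z = 5.6/4.1 = 1.3659; [1+(r/z)²]^(−5/2) = 0.071941.
Δσ_z = 3×2440/(2π×4.1²) × 0.071941 = 69.305 × 0.071941 = 4.986 kPa

Δσ_z ≈ 4.99 kPa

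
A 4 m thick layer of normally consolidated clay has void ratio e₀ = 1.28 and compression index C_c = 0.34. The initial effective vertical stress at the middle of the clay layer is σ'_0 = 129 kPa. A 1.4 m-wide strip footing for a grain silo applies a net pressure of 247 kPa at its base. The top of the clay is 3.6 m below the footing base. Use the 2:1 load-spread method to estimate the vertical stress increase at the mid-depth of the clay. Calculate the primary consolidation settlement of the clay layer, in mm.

S_c ≈ 84 mm

Mid-depth of clay below the footing base: z = 3.6 + 4/2 = 5.6 m.
Stress increase at mid-clay by the 2:1 spreading method:
Δσ = qB/(B+z) = 247×1.4/(1.4+5.6) = 49.4 kPa
Final effective stress: σ'_f = σ'_0 + Δσ = 129 + 49.4 = 178.4 kPa.
Normally consolidated clay, so the full stress increment lies on the virgin compression line:
S_c = C_c·H/(1+e₀)·log₁₀(σ'_f/σ'_0) = 0.34×4/(1+1.28)×log₁₀(178.4/129)
    = 0.59649 × 0.14081 = 0.08399 m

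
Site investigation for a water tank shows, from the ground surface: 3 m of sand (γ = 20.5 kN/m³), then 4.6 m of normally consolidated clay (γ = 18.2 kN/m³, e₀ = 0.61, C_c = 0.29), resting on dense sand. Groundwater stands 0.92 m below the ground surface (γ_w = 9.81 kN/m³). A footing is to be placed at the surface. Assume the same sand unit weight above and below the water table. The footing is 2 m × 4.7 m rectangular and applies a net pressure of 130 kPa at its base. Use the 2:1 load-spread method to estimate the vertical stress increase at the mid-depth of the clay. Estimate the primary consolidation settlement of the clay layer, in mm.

Mid-depth of clay below the ground surface: z = 3 + 4.6/2 = 5.3 m.
Total vertical stress at mid-clay: σ_v = 20.5×3 + 18.2×2.3 = 103.36 kPa.
Pore pressure: u = 9.81×(5.3 − 0.92) = 42.968 kPa.
Initial effective stress: σ'_0 = σ_v − u = 103.36 − 42.968 = 60.392 kPa.
Stress increase at mid-clay by the 2:1 spreading method:
Δσ = qBL/((B+z)(L+z)) = 130×2×4.7/((2+5.3)(4.7+5.3)) = 16.74 kPa
Final effective stress: σ'_f = σ'_0 + Δσ = 60.392 + 16.74 = 77.132 kPa.
Normally consolidated clay, so the full stress increment lies on the virgin compression line:
S_c = C_c·H/(1+e₀)·log₁₀(σ'_f/σ'_0) = 0.29×4.6/(1+0.61)×log₁₀(77.132/60.392)
    = 0.82857 × 0.10626 = 0.08804 m

S_c ≈ 88 mm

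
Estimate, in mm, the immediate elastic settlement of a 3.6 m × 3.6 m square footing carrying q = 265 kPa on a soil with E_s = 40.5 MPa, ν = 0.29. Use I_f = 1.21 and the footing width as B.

Immediate (elastic) settlement: S_e = q·B·(1−ν²)/E_s · I_f.
E_s = 40.5 MPa = 40500 kPa.
S_e = 265 × 3.6 × (1 − 0.29²) / 40500 × 1.21
    = 265 × 3.6 × 0.9159 / 40500 × 1.21
    = 0.02611 m = 26.11 mm

S_e ≈ 26.1 mm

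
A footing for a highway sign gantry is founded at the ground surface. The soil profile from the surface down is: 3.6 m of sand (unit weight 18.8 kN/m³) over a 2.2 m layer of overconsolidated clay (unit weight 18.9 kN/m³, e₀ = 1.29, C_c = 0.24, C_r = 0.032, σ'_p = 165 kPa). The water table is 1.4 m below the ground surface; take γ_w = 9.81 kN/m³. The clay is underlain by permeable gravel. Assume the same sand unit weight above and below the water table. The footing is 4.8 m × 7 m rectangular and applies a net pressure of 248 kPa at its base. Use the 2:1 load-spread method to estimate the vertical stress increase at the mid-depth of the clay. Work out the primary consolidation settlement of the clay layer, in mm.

Mid-depth of clay below the ground surface: z = 3.6 + 2.2/2 = 4.7 m.
Total vertical stress at mid-clay: σ_v = 18.8×3.6 + 18.9×1.1 = 88.47 kPa.
Pore pressure: u = 9.81×(4.7 − 1.4) = 32.373 kPa.
Initial effective stress: σ'_0 = σ_v − u = 88.47 − 32.373 = 56.097 kPa.
Stress increase at mid-clay by the 2:1 spreading method:
Δσ = qBL/((B+z)(L+z)) = 248×4.8×7/((4.8+4.7)(7+4.7)) = 74.969 kPa
Final effective stress: σ'_f = 56.097 + 74.969 = 131.07 kPa.
σ'_f = 131.07 ≤ σ'_p = 165 kPa, so the clay remains overconsolidated and only the recompression index applies:
S_c = C_r·H/(1+e₀)·log₁₀(σ'_f/σ'_0) = 0.032×2.2/2.29×log₁₀(131.07/56.097)
    = 0.030742 × 0.36856 = 0.01133 m

S_c ≈ 11.3 mm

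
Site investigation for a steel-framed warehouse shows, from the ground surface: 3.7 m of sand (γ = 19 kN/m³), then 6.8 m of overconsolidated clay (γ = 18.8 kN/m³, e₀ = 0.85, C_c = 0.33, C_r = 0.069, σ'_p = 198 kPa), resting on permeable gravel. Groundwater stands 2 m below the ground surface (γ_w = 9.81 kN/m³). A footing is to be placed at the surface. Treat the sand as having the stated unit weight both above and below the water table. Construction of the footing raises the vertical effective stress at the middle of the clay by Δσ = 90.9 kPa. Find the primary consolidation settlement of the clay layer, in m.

Mid-depth of clay below the ground surface: z = 3.7 + 6.8/2 = 7.1 m.
Total vertical stress at mid-clay: σ_v = 19×3.7 + 18.8×3.4 = 134.22 kPa.
Pore pressure: u = 9.81×(7.1 − 2) = 50.031 kPa.
Initial effective stress: σ'_0 = σ_v − u = 134.22 − 50.031 = 84.189 kPa.
Final effective stress: σ'_f = 84.189 + 90.9 = 175.09 kPa.
σ'_f = 175.09 ≤ σ'_p = 198 kPa, so the clay remains overconsolidated and only the recompression index applies:
S_c = C_r·H/(1+e₀)·log₁₀(σ'_f/σ'_0) = 0.069×6.8/1.85×log₁₀(175.09/84.189)
    = 0.25362 × 0.31801 = 0.08065 m

S_c ≈ 0.0807 m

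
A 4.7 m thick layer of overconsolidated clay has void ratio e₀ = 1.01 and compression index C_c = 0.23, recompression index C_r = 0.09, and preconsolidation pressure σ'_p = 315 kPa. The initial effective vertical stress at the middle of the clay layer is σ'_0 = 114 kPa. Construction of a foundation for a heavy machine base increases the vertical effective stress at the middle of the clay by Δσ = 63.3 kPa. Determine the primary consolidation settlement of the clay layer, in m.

S_c ≈ 0.0404 m

Final effective stress: σ'_f = 114 + 63.3 = 177.3 kPa.
σ'_f = 177.3 ≤ σ'_p = 315 kPa, so the clay remains overconsolidated and only the recompression index applies:
S_c = C_r·H/(1+e₀)·log₁₀(σ'_f/σ'_0) = 0.09×4.7/2.01×log₁₀(177.3/114)
    = 0.21045 × 0.1918 = 0.04036 m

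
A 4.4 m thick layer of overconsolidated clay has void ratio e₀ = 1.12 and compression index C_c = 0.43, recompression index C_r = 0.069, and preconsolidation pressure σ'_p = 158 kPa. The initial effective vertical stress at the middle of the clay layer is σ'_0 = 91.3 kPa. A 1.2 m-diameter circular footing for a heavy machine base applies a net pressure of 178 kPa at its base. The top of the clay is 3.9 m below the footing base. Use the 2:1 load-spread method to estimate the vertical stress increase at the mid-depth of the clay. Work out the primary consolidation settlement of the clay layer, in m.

S_c ≈ 0.00319 m

Mid-depth of clay below the footing base: z = 3.9 + 4.4/2 = 6.1 m.
Stress increase at mid-clay by the 2:1 spreading method:
Δσ ≈ qD²/(D+z)² = 178×1.2²/(1.2+6.1)² = 4.8099 kPa
Final effective stress: σ'_f = 91.3 + 4.8099 = 96.11 kPa.
σ'_f = 96.11 ≤ σ'_p = 158 kPa, so the clay remains overconsolidated and only the recompression index applies:
S_c = C_r·H/(1+e₀)·log₁₀(σ'_f/σ'_0) = 0.069×4.4/2.12×log₁₀(96.11/91.3)
    = 0.14321 × 0.022298 = 0.003193 m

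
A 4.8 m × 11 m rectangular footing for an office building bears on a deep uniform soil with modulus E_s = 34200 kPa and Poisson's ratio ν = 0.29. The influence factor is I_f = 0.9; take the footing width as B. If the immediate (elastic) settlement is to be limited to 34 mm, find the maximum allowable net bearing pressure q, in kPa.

S_e = q·B·(1−ν²)/E_s · I_f  ⇒  q = S_e·E_s / (B·(1−ν²)·I_f).
q = 0.034 × 34200 / (4.8 × 0.9159 × 0.9) = 293.9 kPa

q ≈ 294 kPa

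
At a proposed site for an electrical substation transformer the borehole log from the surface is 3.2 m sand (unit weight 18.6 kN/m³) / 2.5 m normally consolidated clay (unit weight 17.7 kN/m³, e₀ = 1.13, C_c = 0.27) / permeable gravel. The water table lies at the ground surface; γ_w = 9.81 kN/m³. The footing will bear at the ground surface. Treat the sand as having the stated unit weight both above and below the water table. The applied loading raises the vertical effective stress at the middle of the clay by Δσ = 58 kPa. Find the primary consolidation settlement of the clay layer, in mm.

S_c ≈ 128 mm

Mid-depth of clay below the ground surface: z = 3.2 + 2.5/2 = 4.45 m.
Total vertical stress at mid-clay: σ_v = 18.6×3.2 + 17.7×1.25 = 81.645 kPa.
Pore pressure: u = 9.81×(4.45 − 0) = 43.655 kPa.
Initial effective stress: σ'_0 = σ_v − u = 81.645 − 43.655 = 37.99 kPa.
Final effective stress: σ'_f = σ'_0 + Δσ = 37.99 + 58 = 95.99 kPa.
Normally consolidated clay, so the full stress increment lies on the virgin compression line:
S_c = C_c·H/(1+e₀)·log₁₀(σ'_f/σ'_0) = 0.27×2.5/(1+1.13)×log₁₀(95.99/37.99)
    = 0.3169 × 0.40256 = 0.1276 m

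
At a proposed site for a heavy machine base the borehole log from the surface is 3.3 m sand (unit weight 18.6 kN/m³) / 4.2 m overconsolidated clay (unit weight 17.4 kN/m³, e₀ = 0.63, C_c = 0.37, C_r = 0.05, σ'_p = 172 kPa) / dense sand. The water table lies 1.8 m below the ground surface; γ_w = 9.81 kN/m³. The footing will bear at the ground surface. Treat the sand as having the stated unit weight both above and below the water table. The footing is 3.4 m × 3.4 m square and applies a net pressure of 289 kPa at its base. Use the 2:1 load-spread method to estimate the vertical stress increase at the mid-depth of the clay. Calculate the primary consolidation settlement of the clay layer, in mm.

Mid-depth of clay below the ground surface: z = 3.3 + 4.2/2 = 5.4 m.
Total vertical stress at mid-clay: σ_v = 18.6×3.3 + 17.4×2.1 = 97.92 kPa.
Pore pressure: u = 9.81×(5.4 − 1.8) = 35.316 kPa.
Initial effective stress: σ'_0 = σ_v − u = 97.92 − 35.316 = 62.604 kPa.
Stress increase at mid-clay by the 2:1 spreading method:
Δσ = qBL/((B+z)(L+z)) = 289×3.4×3.4/((3.4+5.4)(3.4+5.4)) = 43.141 kPa
Final effective stress: σ'_f = 62.604 + 43.141 = 105.75 kPa.
σ'_f = 105.75 ≤ σ'_p = 172 kPa, so the clay remains overconsolidated and only the recompression index applies:
S_c = C_r·H/(1+e₀)·log₁₀(σ'_f/σ'_0) = 0.05×4.2/1.63×log₁₀(105.75/62.604)
    = 0.12884 × 0.22768 = 0.02933 m

S_c ≈ 29.3 mm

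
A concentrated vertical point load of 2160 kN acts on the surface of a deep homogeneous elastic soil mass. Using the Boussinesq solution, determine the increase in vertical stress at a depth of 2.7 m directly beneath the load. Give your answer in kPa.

Boussinesq vertical stress below a point load on an elastic half-space:
Δσ_z = 3P/(2πz²) · [1 + (r/z)²]^(−5/2)
r/z = 0/2.7 = 0; [1+(r/z)²]^(−5/2) = 1.
Δσ_z = 3×2160/(2π×2.7²) × 1 = 141.47 × 1 = 141.5 kPa

Δσ_z ≈ 141 kPa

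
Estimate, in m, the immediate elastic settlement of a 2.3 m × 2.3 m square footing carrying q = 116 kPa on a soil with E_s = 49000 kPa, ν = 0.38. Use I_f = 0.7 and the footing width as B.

S_e ≈ 0.00326 m

Immediate (elastic) settlement: S_e = q·B·(1−ν²)/E_s · I_f.
S_e = 116 × 2.3 × (1 − 0.38²) / 49000 × 0.7
    = 116 × 2.3 × 0.8556 / 49000 × 0.7
    = 0.003261 m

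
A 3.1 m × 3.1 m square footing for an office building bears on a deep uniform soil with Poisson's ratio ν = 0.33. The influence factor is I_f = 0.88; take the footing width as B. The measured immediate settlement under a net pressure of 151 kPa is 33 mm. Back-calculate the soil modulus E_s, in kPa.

S_e = q·B·(1−ν²)/E_s · I_f  ⇒  E_s = q·B·(1−ν²)·I_f / S_e.
E_s = 151 × 3.1 × 0.8911 × 0.88 / 0.033 = 11120 kPa

E_s ≈ 11100 kPa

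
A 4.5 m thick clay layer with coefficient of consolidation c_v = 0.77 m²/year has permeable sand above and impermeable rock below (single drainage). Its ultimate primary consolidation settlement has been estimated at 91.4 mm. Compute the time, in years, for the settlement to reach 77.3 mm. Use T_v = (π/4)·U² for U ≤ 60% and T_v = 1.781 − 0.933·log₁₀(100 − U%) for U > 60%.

t ≈ 17.7 years

Drainage path length: H_d = H = 4.5 m (single drainage).
U = S(t)/S_ult = 77.3/91.4 = 0.8457.
U > 60%: T_v = 1.781 − 0.933·log₁₀(100 − 84.573) = 0.67234.
t = T_v·H_d²/c_v = 0.67234×4.5²/0.77 = 17.68 years.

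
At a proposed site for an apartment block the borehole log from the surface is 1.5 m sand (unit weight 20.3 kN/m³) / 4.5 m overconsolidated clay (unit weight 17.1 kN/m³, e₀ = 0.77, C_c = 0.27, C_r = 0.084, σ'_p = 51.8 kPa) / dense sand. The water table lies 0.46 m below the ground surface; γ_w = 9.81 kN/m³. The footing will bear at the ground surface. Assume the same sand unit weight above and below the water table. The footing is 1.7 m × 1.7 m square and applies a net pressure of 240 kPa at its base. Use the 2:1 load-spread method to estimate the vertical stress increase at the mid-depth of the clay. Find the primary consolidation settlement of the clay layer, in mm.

Mid-depth of clay below the ground surface: z = 1.5 + 4.5/2 = 3.75 m.
Total vertical stress at mid-clay: σ_v = 20.3×1.5 + 17.1×2.25 = 68.925 kPa.
Pore pressure: u = 9.81×(3.75 − 0.46) = 32.275 kPa.
Initial effective stress: σ'_0 = σ_v − u = 68.925 − 32.275 = 36.65 kPa.
Stress increase at mid-clay by the 2:1 spreading method:
Δσ = qBL/((B+z)(L+z)) = 240×1.7×1.7/((1.7+3.75)(1.7+3.75)) = 23.352 kPa
Final effective stress: σ'_f = 36.65 + 23.352 = 60.002 kPa.
σ'_f = 60.002 > σ'_p = 51.8 kPa, so the stress path crosses the preconsolidation pressure — recompression up to σ'_p, then virgin compression beyond:
S_c = H/(1+e₀)·[C_r·log₁₀(σ'_p/σ'_0) + C_c·log₁₀(σ'_f/σ'_p)]
    = 4.5/1.77 × [0.084×log₁₀(51.8/36.65) + 0.27×log₁₀(60.002/51.8)]
    = 2.5424 × [0.012621 + 0.017236] = 0.07591 m

S_c ≈ 75.9 mm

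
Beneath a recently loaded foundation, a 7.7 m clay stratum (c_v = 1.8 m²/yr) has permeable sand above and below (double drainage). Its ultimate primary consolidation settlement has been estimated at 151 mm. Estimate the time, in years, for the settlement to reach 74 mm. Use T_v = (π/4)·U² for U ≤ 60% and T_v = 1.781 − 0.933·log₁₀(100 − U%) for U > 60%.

t ≈ 1.55 years

Drainage path length: H_d = H/2 = 3.85 m (double drainage).
U = S(t)/S_ult = 74/151 = 0.4901.
U ≤ 60%: T_v = (π/4)·U² = (π/4)×0.49007² = 0.18863.
t = T_v·H_d²/c_v = 0.18863×3.85²/1.8 = 1.553 years.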